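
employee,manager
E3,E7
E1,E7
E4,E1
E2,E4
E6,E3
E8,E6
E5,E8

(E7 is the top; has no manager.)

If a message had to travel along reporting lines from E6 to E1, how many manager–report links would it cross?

3

E6 is 2 levels below E7, and E1 is 1 level below E7 (their lowest common manager). The shortest path runs up from E6 to E7 and back down to E1: 2 + 1 = 3 links.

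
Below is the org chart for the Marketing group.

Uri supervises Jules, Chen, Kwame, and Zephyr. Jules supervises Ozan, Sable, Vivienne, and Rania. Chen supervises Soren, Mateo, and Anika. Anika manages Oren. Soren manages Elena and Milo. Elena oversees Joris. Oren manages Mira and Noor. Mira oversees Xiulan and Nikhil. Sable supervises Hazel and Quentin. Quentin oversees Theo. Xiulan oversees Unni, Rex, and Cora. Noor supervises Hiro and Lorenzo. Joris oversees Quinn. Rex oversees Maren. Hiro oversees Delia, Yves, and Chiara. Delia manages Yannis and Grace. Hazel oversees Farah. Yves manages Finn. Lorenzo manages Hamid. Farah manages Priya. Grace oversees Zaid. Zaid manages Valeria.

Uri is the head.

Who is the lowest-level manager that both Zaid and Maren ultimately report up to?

Oren

Zaid's chain of managers is Grace, Delia, Hiro, Noor, Oren, Anika, Chen, Uri. Maren's chain of managers is Rex, Xiulan, Mira, Oren, Anika, Chen, Uri. The first manager that appears in both chains is Oren.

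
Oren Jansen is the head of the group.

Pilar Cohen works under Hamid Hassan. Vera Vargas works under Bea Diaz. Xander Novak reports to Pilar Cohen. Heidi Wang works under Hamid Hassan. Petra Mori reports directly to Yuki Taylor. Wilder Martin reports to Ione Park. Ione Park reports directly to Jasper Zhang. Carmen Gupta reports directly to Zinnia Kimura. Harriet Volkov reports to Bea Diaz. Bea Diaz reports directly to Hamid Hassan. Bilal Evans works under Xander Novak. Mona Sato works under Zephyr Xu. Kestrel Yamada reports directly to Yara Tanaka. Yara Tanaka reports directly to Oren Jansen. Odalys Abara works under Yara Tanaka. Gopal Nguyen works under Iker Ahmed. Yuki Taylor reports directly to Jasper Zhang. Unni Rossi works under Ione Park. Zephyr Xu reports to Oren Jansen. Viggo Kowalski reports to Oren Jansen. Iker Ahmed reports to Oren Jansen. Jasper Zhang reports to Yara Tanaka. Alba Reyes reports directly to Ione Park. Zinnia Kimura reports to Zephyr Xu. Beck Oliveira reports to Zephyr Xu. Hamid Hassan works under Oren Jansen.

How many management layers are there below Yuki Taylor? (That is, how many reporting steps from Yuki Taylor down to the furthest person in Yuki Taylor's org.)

The longest chain under Yuki Taylor runs Yuki Taylor → Petra Mori, which is 1 level below Yuki Taylor.

1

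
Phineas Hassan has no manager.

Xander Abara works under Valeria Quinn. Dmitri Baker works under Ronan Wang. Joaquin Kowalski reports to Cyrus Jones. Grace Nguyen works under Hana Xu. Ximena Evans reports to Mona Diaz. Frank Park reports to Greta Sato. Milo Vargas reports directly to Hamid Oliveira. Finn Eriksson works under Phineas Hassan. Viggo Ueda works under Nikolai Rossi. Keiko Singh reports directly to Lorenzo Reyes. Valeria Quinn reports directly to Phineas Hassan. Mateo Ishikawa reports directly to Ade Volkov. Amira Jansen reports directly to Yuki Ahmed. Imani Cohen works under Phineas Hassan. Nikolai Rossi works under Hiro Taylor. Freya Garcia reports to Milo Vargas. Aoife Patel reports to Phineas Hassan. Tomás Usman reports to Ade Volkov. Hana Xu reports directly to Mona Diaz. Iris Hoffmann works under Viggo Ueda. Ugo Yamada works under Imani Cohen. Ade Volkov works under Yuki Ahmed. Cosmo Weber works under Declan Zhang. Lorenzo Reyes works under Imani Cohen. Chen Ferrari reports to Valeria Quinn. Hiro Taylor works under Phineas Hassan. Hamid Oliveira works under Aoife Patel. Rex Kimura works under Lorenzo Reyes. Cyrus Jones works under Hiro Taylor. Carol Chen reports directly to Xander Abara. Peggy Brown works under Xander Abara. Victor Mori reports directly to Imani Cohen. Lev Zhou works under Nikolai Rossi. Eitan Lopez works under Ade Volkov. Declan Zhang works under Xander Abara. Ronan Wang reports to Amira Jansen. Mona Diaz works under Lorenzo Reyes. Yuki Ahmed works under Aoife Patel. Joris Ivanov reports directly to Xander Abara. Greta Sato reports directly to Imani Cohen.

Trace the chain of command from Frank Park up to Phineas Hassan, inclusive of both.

Frank Park -> Greta Sato -> Imani Cohen -> Phineas Hassan

Frank Park reports to Greta Sato. Greta Sato reports to Imani Cohen. Imani Cohen reports to Phineas Hassan. Phineas Hassan is at the top.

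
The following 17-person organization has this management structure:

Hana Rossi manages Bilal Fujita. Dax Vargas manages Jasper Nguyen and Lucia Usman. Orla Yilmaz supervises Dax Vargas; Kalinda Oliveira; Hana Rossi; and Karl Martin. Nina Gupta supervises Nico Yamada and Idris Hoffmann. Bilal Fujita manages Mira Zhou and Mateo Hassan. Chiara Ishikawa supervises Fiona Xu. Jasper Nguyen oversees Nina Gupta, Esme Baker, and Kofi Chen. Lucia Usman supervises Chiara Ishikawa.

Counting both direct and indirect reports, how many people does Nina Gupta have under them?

2

Nina Gupta directly manages Nico Yamada, Idris Hoffmann. Nico Yamada has no reports. Idris Hoffmann has no reports. So Nina Gupta's organization is 2 direct reports plus everyone under them: 1 + 1 = 2.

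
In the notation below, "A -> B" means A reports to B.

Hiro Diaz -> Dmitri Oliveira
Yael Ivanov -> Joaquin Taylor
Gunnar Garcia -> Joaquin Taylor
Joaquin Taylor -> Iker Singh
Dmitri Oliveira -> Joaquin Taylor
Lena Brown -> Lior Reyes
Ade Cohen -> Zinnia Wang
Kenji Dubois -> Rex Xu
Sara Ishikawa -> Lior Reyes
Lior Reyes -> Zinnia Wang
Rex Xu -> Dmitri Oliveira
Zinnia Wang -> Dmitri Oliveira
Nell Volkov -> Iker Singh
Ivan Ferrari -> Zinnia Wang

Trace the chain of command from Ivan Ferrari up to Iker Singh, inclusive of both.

Ivan Ferrari -> Zinnia Wang -> Dmitri Oliveira -> Joaquin Taylor -> Iker Singh

Ivan Ferrari reports to Zinnia Wang. Zinnia Wang reports to Dmitri Oliveira. Dmitri Oliveira reports to Joaquin Taylor. Joaquin Taylor reports to Iker Singh. Iker Singh is at the top.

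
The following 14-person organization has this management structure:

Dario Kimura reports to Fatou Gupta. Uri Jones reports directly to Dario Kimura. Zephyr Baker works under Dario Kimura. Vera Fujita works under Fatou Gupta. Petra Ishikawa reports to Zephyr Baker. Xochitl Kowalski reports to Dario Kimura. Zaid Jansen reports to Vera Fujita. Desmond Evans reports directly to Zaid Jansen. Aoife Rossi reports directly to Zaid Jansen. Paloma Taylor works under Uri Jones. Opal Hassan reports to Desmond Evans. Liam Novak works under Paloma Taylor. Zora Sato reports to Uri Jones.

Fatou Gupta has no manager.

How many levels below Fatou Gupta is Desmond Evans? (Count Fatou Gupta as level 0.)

3

Chain from Desmond Evans up to Fatou Gupta: Desmond Evans → Zaid Jansen → Vera Fujita → Fatou Gupta. That is 3 steps up, so Desmond Evans is 3 levels below Fatou Gupta.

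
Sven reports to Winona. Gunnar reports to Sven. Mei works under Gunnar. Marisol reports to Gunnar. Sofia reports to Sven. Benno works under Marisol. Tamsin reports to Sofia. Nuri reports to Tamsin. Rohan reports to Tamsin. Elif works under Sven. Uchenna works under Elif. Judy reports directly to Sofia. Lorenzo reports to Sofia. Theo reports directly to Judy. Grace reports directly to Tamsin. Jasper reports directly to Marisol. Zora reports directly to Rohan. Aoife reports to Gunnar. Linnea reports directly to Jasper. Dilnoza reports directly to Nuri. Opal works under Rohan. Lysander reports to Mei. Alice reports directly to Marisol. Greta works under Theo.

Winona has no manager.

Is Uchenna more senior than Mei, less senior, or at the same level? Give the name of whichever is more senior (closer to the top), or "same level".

same level

Both Uchenna and Mei are 3 levels below Winona.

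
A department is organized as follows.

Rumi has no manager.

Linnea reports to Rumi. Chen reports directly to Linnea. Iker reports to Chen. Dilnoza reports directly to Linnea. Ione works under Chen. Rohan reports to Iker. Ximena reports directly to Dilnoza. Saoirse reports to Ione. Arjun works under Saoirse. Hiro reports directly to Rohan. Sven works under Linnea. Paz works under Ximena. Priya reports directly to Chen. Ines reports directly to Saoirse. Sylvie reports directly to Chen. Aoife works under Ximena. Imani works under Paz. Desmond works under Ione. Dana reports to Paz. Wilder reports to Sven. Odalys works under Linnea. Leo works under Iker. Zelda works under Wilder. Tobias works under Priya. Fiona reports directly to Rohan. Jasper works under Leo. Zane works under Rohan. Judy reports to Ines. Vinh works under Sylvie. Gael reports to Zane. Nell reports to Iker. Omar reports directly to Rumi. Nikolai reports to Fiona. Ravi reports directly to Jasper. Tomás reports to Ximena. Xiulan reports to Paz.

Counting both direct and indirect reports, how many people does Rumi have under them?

Rumi directly manages Linnea, Omar. Under Linnea: Odalys, Sven, Wilder, Zelda, Dilnoza, Ximena, Tomás, Aoife, Paz, Xiulan, Dana, Imani, Chen, Sylvie, Vinh, Priya, Tobias, Ione, Desmond, Saoirse, Ines, Judy, Arjun, Iker, Nell, Leo, Jasper, Ravi, Rohan, Zane, Gael, Fiona, Nikolai, Hiro (34). Omar has no reports. So Rumi's organization is 2 direct reports plus everyone under them: 35 + 1 = 36.

36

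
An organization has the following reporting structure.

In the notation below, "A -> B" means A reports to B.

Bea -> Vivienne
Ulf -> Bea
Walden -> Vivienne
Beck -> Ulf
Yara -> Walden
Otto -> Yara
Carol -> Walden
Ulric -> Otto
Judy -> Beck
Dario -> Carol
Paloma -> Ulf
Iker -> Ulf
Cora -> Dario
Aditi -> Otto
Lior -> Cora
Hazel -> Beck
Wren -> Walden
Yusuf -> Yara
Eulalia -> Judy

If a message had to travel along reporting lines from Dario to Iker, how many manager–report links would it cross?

6

Dario is 3 levels below Vivienne, and Iker is 3 levels below Vivienne (their lowest common manager). The shortest path runs up from Dario to Vivienne and back down to Iker: 3 + 3 = 6 links.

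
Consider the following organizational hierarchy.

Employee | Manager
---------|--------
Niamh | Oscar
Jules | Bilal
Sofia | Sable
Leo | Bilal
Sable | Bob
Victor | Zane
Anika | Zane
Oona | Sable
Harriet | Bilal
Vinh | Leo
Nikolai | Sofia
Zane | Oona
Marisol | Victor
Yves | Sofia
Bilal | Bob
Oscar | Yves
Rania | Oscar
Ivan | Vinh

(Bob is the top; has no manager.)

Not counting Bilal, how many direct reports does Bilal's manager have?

1

Bilal reports to Bob. Bob's other direct reports are Sable — 1 peer.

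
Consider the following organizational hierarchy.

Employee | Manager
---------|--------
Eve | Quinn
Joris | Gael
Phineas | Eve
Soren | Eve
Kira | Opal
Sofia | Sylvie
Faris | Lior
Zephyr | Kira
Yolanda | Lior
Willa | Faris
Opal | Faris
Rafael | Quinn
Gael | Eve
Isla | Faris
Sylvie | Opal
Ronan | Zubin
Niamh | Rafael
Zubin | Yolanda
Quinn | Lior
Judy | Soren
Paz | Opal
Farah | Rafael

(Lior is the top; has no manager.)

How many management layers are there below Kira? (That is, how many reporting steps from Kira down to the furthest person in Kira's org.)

The longest chain under Kira runs Kira → Zephyr, which is 1 level below Kira.

1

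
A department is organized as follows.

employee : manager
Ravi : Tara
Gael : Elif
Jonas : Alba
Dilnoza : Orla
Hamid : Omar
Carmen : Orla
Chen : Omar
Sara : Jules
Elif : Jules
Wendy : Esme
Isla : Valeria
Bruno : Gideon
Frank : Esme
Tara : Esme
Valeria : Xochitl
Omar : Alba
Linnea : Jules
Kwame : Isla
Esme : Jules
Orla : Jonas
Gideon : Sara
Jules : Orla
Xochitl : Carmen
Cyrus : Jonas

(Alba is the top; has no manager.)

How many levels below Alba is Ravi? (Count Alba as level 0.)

6

Chain from Ravi up to Alba: Ravi → Tara → Esme → Jules → Orla → Jonas → Alba. That is 6 steps up, so Ravi is 6 levels below Alba.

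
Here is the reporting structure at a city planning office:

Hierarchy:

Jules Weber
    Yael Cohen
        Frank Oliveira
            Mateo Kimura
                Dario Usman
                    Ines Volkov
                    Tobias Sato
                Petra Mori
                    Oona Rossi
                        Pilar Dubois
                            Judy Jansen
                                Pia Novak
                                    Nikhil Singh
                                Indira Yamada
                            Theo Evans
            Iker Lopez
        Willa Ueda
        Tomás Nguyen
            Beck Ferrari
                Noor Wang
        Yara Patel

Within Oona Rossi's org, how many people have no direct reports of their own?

3

The people in Oona Rossi's organization with no one reporting to them are Theo Evans, Indira Yamada, Nikhil Singh. That is 3.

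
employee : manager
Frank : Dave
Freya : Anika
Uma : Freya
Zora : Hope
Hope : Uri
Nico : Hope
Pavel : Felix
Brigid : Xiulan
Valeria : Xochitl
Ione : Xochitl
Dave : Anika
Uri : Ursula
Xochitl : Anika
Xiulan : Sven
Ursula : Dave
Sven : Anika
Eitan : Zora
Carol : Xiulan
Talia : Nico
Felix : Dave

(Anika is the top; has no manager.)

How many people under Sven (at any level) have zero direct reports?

2

The people in Sven's organization with no one reporting to them are Carol, Brigid. That is 2.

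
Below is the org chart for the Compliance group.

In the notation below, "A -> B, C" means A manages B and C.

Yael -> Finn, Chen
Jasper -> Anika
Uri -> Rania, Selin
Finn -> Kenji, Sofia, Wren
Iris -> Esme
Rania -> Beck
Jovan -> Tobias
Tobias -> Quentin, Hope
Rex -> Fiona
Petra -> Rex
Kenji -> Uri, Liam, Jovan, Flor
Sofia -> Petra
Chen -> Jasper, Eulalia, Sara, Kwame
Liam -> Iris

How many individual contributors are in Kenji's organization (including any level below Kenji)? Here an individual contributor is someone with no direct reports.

The people in Kenji's organization with no one reporting to them are Flor, Hope, Quentin, Esme, Selin, Beck. That is 6.

6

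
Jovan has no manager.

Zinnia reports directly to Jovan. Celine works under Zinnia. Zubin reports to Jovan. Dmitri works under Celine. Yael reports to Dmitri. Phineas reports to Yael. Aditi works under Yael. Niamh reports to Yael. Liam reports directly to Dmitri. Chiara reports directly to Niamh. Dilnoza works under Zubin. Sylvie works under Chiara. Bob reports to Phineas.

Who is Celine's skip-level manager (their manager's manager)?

Jovan

Celine reports to Zinnia, and Zinnia reports to Jovan. So Celine's skip-level manager is Jovan.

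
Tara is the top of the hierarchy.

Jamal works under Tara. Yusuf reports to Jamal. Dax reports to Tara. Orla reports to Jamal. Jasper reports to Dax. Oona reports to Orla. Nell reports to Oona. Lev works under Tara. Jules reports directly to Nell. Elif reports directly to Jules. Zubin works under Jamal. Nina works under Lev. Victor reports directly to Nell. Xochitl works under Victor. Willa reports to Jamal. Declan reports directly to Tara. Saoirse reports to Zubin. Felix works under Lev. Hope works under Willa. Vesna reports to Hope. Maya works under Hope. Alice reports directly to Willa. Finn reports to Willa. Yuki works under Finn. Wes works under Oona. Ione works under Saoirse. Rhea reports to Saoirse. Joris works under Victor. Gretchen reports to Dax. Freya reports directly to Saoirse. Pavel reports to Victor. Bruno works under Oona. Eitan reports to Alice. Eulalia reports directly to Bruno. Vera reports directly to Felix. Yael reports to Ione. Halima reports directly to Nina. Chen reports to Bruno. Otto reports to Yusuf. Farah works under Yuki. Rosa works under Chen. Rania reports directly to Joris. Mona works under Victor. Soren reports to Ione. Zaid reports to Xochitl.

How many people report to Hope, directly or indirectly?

Hope directly manages Vesna, Maya. Vesna has no reports. Maya has no reports. So Hope's organization is 2 direct reports plus everyone under them: 1 + 1 = 2.

2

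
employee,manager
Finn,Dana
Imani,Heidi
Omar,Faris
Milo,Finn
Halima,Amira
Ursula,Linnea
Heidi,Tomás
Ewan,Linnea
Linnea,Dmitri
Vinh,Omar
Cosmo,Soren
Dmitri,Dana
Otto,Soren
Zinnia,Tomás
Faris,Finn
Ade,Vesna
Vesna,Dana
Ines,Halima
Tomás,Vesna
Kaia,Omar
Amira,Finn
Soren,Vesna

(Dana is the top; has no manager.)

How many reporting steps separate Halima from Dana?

3

Chain from Halima up to Dana: Halima → Amira → Finn → Dana. That is 3 steps up, so Halima is 3 levels below Dana.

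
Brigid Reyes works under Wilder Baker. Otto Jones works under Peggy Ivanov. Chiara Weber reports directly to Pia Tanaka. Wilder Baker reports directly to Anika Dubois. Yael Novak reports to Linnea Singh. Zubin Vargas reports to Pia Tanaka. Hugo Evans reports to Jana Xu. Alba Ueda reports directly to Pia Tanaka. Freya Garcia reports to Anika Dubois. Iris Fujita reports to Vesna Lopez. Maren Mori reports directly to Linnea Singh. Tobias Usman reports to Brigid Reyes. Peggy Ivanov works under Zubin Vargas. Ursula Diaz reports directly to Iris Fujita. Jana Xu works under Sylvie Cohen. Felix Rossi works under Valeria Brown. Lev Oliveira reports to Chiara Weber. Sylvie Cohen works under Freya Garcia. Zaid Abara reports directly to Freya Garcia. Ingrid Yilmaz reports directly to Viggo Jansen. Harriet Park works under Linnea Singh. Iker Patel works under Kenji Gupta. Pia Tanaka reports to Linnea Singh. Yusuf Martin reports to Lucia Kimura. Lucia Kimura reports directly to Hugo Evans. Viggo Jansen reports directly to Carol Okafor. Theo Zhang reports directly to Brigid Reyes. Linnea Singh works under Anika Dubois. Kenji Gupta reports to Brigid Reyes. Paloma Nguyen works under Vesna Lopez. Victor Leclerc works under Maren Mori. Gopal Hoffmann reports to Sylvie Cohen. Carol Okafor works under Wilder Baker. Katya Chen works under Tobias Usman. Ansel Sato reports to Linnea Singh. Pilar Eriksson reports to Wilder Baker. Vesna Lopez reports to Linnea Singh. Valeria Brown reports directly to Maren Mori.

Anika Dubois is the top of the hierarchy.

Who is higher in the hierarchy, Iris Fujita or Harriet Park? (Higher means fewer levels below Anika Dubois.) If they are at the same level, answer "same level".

Iris Fujita is 3 levels below Anika Dubois; Harriet Park is 2. Harriet Park is higher.

Harriet Park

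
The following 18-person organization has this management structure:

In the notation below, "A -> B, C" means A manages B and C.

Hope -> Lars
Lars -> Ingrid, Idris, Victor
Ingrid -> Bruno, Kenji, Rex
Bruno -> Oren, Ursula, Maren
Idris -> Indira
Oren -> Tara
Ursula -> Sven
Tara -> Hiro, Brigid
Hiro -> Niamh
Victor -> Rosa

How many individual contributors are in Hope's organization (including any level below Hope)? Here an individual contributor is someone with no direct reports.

The people in Hope's organization with no one reporting to them are Rosa, Indira, Rex, Kenji, Maren, Sven, Brigid, Niamh. That is 8.

8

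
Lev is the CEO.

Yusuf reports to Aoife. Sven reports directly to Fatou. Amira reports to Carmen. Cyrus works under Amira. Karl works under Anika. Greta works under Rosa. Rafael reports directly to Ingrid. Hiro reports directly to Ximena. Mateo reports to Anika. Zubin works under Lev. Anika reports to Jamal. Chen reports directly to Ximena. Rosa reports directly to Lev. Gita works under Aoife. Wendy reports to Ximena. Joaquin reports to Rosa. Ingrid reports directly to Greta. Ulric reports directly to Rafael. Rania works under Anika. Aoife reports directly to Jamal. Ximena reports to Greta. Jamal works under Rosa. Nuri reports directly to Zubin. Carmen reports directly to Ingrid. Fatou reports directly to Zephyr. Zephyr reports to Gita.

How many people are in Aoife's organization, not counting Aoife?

Aoife directly manages Gita, Yusuf. Under Gita: Zephyr, Fatou, Sven (3). Yusuf has no reports. So Aoife's organization is 2 direct reports plus everyone under them: 4 + 1 = 5.

5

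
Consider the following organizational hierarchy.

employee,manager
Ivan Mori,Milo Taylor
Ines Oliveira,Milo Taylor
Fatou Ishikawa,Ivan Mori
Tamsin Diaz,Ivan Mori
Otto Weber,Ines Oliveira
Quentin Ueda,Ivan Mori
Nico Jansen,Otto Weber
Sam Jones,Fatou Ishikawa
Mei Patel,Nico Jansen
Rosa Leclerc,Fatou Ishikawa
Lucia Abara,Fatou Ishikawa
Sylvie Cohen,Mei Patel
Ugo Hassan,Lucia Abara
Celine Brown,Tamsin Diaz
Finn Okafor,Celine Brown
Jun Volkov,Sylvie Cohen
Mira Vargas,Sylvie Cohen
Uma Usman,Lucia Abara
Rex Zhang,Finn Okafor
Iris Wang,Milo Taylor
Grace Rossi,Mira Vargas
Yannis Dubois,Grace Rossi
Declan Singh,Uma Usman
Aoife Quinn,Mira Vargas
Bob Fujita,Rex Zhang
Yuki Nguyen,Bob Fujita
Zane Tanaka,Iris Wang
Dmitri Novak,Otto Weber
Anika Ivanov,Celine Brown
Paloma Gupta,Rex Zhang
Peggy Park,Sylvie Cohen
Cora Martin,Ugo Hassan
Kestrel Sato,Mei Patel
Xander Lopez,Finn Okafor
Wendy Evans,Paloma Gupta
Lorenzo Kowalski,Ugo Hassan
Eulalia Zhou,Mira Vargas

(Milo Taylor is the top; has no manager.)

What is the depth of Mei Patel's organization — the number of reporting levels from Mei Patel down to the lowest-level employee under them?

The longest chain under Mei Patel runs Mei Patel → Sylvie Cohen → Mira Vargas → Grace Rossi → Yannis Dubois, which is 4 levels below Mei Patel.

4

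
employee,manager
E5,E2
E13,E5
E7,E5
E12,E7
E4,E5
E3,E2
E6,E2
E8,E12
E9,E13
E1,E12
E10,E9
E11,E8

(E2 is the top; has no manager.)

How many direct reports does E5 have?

3

E5 directly manages E13, E7, E4. That is 3 direct reports.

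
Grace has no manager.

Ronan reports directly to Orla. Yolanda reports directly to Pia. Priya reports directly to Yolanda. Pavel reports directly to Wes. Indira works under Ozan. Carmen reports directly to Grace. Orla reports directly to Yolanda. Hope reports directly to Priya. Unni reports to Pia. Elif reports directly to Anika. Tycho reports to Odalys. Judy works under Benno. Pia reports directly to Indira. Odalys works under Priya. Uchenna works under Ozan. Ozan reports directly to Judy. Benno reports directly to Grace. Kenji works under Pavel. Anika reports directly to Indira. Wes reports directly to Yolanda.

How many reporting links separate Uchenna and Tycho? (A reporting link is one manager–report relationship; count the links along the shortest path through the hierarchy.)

Uchenna is 1 level below Ozan, and Tycho is 6 levels below Ozan (their lowest common manager). The shortest path runs up from Uchenna to Ozan and back down to Tycho: 1 + 6 = 7 links.

7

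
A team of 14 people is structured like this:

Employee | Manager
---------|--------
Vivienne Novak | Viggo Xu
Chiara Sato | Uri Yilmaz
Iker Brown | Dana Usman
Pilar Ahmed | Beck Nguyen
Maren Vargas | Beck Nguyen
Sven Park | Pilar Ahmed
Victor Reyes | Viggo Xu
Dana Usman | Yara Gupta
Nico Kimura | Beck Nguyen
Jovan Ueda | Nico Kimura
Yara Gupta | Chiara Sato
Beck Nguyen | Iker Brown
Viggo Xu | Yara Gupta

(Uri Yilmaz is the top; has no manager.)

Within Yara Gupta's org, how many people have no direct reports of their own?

The people in Yara Gupta's organization with no one reporting to them are Victor Reyes, Vivienne Novak, Sven Park, Jovan Ueda, Maren Vargas. That is 5.

5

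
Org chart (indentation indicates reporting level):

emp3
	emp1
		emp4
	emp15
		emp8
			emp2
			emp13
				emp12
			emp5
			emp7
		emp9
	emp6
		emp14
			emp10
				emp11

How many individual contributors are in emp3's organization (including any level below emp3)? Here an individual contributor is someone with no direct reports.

The people in emp3's organization with no one reporting to them are emp11, emp9, emp7, emp5, emp12, emp2, emp4. That is 7.

7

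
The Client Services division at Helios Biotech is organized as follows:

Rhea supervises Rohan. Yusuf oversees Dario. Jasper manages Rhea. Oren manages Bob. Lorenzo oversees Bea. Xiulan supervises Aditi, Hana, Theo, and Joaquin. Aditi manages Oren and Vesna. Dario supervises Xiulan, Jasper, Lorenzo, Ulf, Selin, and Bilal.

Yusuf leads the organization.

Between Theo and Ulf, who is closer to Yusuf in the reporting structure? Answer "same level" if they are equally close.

Ulf

Theo is 3 levels below Yusuf; Ulf is 2. Ulf is higher.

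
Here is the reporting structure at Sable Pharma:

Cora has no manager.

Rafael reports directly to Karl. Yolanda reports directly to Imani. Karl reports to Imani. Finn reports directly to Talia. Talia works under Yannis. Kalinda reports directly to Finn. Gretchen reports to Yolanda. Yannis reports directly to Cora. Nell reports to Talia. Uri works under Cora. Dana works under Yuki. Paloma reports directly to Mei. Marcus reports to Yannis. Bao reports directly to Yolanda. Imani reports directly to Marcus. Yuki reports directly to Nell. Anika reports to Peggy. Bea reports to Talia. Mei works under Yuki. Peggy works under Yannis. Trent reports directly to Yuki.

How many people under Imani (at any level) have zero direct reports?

3

The people in Imani's organization with no one reporting to them are Rafael, Gretchen, Bao. That is 3.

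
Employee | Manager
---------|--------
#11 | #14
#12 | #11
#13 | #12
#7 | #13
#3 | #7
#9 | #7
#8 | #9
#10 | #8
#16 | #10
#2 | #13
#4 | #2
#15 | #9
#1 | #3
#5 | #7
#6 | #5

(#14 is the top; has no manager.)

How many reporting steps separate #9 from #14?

5

Chain from #9 up to #14: #9 → #7 → #13 → #12 → #11 → #14. That is 5 steps up, so #9 is 5 levels below #14.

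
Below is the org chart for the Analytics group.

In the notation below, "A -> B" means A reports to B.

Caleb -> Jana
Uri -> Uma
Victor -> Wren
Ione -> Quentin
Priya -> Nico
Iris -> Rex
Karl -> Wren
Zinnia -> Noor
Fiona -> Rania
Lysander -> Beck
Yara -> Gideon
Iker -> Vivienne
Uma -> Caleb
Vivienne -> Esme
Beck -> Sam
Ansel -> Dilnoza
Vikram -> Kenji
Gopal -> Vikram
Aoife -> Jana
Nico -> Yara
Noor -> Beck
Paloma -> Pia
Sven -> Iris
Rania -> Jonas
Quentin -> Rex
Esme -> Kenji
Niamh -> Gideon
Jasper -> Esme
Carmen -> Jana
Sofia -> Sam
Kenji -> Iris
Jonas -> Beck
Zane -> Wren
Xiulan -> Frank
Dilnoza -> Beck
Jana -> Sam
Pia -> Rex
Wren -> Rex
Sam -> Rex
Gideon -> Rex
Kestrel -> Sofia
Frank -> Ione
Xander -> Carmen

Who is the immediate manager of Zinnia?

Noor

Zinnia reports directly to Noor.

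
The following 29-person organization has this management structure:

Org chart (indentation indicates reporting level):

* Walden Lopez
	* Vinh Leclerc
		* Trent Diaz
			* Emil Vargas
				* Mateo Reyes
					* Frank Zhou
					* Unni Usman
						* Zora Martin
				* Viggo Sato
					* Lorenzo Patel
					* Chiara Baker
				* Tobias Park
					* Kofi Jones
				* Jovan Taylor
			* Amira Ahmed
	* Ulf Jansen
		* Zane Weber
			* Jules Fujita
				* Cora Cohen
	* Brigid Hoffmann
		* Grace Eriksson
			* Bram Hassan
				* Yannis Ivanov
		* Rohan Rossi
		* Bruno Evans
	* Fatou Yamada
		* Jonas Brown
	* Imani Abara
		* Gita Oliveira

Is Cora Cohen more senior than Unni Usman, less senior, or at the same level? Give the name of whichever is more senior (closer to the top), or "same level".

Cora Cohen is 4 levels below Walden Lopez; Unni Usman is 5. Cora Cohen is higher.

Cora Cohen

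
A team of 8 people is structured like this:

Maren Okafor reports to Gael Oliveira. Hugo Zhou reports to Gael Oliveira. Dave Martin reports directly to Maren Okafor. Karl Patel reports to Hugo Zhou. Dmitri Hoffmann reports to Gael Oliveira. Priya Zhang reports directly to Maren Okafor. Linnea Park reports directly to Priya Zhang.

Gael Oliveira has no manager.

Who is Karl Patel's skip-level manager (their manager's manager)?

Gael Oliveira

Karl Patel reports to Hugo Zhou, and Hugo Zhou reports to Gael Oliveira. So Karl Patel's skip-level manager is Gael Oliveira.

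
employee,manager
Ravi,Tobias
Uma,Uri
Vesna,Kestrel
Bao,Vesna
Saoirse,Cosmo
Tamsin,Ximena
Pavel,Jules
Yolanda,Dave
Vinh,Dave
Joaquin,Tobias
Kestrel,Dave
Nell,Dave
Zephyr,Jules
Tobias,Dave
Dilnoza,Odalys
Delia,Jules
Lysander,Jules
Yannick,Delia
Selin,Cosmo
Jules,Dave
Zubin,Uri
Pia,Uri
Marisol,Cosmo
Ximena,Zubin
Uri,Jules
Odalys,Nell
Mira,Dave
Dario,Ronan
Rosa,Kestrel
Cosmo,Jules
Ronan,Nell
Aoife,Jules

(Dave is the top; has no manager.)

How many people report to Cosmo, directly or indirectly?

3

Cosmo directly manages Selin, Marisol, Saoirse. Selin has no reports. Marisol has no reports. Saoirse has no reports. So Cosmo's organization is 3 direct reports plus everyone under them: 1 + 1 + 1 = 3.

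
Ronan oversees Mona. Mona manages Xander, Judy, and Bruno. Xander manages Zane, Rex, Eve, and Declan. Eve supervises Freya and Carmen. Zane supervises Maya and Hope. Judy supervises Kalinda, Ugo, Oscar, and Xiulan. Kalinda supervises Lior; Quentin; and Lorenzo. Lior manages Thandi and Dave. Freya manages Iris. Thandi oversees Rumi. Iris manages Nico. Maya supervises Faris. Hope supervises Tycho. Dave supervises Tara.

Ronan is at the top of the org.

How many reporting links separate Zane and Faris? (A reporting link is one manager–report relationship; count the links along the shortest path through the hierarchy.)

2

Faris is in Zane's organization: the chain from Faris up to Zane is Faris → Maya → Zane, which is 2 links.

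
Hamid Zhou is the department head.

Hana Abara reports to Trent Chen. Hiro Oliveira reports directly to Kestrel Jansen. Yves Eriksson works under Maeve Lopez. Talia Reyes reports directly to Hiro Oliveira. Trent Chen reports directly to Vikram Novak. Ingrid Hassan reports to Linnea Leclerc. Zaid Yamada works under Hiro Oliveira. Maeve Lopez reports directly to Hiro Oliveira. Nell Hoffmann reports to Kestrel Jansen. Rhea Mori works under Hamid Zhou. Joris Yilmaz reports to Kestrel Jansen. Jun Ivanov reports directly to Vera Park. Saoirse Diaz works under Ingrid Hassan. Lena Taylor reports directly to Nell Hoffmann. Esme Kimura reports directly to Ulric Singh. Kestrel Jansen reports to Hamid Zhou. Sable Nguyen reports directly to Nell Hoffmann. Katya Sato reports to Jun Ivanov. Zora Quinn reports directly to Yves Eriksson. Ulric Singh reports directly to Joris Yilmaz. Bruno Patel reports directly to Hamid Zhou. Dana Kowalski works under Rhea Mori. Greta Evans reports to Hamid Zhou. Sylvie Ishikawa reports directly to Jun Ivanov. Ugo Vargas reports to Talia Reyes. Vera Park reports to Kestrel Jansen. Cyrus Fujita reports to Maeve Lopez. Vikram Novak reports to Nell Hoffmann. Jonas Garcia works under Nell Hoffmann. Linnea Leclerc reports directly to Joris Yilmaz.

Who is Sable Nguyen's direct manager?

Nell Hoffmann

Sable Nguyen reports directly to Nell Hoffmann.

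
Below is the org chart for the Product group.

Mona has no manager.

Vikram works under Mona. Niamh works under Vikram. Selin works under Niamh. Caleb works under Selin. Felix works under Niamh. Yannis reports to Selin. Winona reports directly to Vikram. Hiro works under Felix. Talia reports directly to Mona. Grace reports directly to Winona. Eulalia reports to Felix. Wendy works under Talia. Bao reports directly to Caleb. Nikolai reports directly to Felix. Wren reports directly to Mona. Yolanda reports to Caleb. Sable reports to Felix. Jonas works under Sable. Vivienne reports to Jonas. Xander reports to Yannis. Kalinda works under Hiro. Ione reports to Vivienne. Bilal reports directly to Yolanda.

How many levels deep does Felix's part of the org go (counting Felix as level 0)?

4

The longest chain under Felix runs Felix → Sable → Jonas → Vivienne → Ione, which is 4 levels below Felix.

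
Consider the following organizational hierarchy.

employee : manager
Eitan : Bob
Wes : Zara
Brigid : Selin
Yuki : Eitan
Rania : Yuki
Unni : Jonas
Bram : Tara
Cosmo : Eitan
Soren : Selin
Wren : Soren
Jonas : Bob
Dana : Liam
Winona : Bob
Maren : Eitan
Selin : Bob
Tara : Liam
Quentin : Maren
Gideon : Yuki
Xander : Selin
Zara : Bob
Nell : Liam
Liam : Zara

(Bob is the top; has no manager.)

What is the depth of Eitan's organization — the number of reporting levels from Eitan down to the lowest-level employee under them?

The longest chain under Eitan runs Eitan → Yuki → Rania, which is 2 levels below Eitan.

2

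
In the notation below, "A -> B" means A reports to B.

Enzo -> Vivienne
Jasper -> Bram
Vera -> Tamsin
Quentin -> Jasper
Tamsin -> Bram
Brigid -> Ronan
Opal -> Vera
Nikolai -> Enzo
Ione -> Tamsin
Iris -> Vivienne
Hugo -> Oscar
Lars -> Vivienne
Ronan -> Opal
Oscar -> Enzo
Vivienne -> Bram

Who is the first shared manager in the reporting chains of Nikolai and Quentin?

Bram

Nikolai's chain of managers is Enzo, Vivienne, Bram. Quentin's chain of managers is Jasper, Bram. The first manager that appears in both chains is Bram.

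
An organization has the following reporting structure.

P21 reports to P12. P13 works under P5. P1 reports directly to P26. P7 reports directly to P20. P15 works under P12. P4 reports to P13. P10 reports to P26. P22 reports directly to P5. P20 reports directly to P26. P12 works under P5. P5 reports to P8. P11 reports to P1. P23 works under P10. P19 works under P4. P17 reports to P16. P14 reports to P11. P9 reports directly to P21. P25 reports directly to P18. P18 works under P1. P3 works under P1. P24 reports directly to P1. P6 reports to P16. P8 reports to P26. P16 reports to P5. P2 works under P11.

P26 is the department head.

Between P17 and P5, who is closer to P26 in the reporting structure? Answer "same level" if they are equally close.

P17 is 4 levels below P26; P5 is 2. P5 is higher.

P5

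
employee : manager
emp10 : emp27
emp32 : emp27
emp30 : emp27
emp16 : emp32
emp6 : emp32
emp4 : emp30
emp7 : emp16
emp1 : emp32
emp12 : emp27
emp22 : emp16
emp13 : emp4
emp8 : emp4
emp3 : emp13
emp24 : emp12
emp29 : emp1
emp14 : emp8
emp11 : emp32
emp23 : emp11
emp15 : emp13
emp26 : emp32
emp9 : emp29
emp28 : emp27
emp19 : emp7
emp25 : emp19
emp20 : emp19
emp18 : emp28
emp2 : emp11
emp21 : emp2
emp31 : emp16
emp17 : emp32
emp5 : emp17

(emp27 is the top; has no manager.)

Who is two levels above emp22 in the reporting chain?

emp22 reports to emp16, and emp16 reports to emp32. So emp22's skip-level manager is emp32.

emp32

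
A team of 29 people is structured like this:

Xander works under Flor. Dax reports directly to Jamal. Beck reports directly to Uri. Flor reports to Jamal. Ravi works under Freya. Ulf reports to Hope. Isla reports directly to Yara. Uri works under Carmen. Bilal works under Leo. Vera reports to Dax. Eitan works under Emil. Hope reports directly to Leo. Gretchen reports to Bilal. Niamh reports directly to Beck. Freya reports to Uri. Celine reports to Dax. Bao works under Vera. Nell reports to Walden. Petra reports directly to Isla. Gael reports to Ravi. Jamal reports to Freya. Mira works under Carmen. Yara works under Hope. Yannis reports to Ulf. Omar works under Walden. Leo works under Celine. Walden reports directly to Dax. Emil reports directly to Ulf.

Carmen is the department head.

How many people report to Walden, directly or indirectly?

2

Walden directly manages Nell, Omar. Nell has no reports. Omar has no reports. So Walden's organization is 2 direct reports plus everyone under them: 1 + 1 = 2.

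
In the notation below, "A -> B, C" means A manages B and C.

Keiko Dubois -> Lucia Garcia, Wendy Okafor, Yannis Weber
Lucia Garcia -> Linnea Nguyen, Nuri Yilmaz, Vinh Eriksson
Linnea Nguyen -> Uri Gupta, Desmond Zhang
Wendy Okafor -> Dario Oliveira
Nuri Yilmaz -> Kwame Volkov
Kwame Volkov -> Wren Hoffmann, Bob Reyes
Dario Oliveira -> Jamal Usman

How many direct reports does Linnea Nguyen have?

Linnea Nguyen directly manages Uri Gupta, Desmond Zhang. That is 2 direct reports.

2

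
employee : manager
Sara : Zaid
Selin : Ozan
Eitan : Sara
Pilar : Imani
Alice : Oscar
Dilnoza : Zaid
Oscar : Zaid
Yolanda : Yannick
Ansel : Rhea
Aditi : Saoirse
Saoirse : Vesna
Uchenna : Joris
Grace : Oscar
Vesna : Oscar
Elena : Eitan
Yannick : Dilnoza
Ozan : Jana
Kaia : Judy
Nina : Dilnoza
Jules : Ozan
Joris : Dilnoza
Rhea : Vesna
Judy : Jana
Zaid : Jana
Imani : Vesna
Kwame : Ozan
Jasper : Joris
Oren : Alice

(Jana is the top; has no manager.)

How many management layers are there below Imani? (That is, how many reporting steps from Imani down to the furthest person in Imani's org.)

The longest chain under Imani runs Imani → Pilar, which is 1 level below Imani.

1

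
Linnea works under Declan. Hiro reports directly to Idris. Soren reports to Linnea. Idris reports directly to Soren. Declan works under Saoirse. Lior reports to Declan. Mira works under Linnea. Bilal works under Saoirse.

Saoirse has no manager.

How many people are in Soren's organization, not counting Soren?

2

Soren directly manages Idris. Under Idris: Hiro (1). That's 2 in total.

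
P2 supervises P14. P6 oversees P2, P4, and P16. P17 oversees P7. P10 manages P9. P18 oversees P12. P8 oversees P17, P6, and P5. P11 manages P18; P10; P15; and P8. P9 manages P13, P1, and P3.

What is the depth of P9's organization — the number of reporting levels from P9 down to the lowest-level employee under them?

The longest chain under P9 runs P9 → P3, which is 1 level below P9.

1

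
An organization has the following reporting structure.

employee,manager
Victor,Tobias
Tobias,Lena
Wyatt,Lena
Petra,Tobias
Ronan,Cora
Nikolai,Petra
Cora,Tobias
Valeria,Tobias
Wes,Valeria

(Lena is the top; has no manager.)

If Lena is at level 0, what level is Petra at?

Chain from Petra up to Lena: Petra → Tobias → Lena. That is 2 steps up, so Petra is 2 levels below Lena.

2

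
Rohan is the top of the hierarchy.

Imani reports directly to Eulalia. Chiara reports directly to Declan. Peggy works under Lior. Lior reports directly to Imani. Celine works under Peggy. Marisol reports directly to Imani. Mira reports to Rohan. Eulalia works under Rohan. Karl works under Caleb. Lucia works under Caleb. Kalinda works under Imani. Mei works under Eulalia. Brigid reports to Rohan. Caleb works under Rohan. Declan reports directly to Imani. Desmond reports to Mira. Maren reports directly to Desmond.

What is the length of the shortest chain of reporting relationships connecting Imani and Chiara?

Chiara is in Imani's organization: the chain from Chiara up to Imani is Chiara → Declan → Imani, which is 2 links.

2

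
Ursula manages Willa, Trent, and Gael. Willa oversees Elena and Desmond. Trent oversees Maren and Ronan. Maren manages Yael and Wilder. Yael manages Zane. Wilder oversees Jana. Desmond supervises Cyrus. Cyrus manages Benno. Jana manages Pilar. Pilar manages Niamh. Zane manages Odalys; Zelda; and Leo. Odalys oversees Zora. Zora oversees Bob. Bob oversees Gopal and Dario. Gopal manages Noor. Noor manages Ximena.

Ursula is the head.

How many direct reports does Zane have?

3

Zane directly manages Odalys, Zelda, Leo. That is 3 direct reports.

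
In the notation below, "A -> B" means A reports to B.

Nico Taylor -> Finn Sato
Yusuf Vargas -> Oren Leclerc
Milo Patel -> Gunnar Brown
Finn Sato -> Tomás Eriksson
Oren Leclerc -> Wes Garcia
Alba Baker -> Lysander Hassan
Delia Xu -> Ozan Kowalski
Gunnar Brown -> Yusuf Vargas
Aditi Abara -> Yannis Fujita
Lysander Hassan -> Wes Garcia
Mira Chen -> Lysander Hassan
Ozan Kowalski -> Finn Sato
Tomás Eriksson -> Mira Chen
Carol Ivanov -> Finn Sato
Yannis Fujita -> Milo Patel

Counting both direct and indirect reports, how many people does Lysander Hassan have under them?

8

Lysander Hassan directly manages Mira Chen, Alba Baker. Under Mira Chen: Tomás Eriksson, Finn Sato, Carol Ivanov, Nico Taylor, Ozan Kowalski, Delia Xu (6). Alba Baker has no reports. So Lysander Hassan's organization is 2 direct reports plus everyone under them: 7 + 1 = 8.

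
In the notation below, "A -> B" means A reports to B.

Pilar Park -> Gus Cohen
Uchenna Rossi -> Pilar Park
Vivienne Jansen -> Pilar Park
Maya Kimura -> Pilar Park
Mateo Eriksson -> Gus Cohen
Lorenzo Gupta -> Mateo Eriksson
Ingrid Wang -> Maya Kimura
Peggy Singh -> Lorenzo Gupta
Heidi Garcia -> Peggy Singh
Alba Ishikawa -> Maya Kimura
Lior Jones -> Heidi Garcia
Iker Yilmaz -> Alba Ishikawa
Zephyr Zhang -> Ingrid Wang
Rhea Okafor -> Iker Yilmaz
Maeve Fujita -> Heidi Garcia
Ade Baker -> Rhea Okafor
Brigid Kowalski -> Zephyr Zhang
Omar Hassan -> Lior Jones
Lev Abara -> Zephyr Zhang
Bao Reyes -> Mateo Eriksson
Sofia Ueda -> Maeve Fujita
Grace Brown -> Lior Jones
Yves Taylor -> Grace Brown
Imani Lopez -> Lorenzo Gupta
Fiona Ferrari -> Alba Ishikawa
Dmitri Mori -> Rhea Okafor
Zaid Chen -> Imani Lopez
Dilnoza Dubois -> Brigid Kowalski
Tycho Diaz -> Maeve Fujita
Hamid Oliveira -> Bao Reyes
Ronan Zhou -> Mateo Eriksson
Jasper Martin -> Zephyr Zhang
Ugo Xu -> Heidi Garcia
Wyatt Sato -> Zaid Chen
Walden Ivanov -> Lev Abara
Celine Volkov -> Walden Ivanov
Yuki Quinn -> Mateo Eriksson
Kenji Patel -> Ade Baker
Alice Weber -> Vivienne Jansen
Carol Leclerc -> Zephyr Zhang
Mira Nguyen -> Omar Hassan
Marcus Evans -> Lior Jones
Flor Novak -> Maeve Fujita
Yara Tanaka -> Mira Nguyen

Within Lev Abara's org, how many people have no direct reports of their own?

The only person in Lev Abara's organization with no one reporting to them is Celine Volkov. That is 1.

1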